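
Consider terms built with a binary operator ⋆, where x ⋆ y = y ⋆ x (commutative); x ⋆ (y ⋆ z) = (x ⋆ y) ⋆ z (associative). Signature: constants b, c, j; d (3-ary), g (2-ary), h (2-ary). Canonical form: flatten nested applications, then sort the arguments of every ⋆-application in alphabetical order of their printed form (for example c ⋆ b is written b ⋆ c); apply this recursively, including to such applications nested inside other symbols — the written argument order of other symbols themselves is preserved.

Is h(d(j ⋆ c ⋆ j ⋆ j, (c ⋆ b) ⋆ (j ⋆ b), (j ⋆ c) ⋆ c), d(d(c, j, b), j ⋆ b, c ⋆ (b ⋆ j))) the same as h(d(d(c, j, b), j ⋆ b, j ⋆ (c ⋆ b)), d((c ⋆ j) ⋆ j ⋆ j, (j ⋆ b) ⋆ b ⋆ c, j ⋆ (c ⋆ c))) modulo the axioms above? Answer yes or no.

Answer: no — h(d(c ⋆ j ⋆ j ⋆ j, b ⋆ b ⋆ c ⋆ j, c ⋆ c ⋆ j), d(d(c, j, b), b ⋆ j, b ⋆ c ⋆ j)) vs h(d(d(c, j, b), b ⋆ j, b ⋆ c ⋆ j), d(c ⋆ j ⋆ j ⋆ j, b ⋆ b ⋆ c ⋆ j, c ⋆ c ⋆ j))

Derivation:
Left:  h(d(j ⋆ c ⋆ j ⋆ j, (c ⋆ b) ⋆ (j ⋆ b), (j ⋆ c) ⋆ c), d(d(c, j, b), j ⋆ b, c ⋆ (b ⋆ j)))
  Descend into:  (c ⋆ b) ⋆ (j ⋆ b)
  Merge nested applications:  c ⋆ b ⋆ j ⋆ b
  Sort:  b ⋆ b ⋆ c ⋆ j
  Reassemble:  h(d(c ⋆ j ⋆ j ⋆ j, b ⋆ b ⋆ c ⋆ j, c ⋆ c ⋆ j), d(d(c, j, b), b ⋆ j, b ⋆ c ⋆ j))
Right:  h(d(d(c, j, b), j ⋆ b, j ⋆ (c ⋆ b)), d((c ⋆ j) ⋆ j ⋆ j, (j ⋆ b) ⋆ b ⋆ c, j ⋆ (c ⋆ c)))
  Work inside:  (j ⋆ b) ⋆ b ⋆ c
  Un-nest:  j ⋆ b ⋆ b ⋆ c
  Order the arguments:  b ⋆ b ⋆ c ⋆ j
  Rebuild:  h(d(d(c, j, b), b ⋆ j, b ⋆ c ⋆ j), d(c ⋆ j ⋆ j ⋆ j, b ⋆ b ⋆ c ⋆ j, c ⋆ c ⋆ j))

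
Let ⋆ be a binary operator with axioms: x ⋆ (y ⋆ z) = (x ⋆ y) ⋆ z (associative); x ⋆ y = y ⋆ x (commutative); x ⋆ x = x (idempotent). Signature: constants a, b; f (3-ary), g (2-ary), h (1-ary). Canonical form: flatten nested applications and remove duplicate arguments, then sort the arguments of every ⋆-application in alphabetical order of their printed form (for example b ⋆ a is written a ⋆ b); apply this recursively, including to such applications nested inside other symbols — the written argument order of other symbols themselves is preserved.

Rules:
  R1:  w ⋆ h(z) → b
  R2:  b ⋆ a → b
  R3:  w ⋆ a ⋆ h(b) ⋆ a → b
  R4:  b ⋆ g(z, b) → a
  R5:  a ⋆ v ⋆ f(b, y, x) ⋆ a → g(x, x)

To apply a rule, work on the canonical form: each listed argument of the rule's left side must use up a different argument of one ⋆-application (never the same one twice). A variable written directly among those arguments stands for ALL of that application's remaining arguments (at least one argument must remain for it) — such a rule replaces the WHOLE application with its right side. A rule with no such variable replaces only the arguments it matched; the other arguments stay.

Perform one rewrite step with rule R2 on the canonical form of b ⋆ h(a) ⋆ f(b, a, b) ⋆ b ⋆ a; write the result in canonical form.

Answer: b ⋆ f(b, a, b) ⋆ h(a)

Derivation:
Canonical form:  a ⋆ b ⋆ f(b, a, b) ⋆ h(a)
R2 matches:  uses a, b
Result:  b ⋆ f(b, a, b) ⋆ h(a)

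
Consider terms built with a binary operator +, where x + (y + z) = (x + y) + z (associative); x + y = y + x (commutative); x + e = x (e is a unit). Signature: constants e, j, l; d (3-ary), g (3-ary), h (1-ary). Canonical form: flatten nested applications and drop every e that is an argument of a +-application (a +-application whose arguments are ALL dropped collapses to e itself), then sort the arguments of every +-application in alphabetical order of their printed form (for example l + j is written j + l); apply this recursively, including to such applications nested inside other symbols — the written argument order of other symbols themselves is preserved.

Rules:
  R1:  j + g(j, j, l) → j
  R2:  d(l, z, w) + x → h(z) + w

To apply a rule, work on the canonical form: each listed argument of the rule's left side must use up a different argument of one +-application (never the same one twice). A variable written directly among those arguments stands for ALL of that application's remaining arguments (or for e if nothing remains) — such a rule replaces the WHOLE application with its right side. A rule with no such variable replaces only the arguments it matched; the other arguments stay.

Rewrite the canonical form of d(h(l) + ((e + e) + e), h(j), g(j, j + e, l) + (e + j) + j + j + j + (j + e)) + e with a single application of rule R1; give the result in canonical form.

Answer: d(h(l), h(j), j + j + j + j + j)

Derivation:
Canonical form:  d(h(l), h(j), g(j, j, l) + j + j + j + j + j)
Match R1:  consume g(j, j, l), j
Result:  d(h(l), h(j), j + j + j + j + j)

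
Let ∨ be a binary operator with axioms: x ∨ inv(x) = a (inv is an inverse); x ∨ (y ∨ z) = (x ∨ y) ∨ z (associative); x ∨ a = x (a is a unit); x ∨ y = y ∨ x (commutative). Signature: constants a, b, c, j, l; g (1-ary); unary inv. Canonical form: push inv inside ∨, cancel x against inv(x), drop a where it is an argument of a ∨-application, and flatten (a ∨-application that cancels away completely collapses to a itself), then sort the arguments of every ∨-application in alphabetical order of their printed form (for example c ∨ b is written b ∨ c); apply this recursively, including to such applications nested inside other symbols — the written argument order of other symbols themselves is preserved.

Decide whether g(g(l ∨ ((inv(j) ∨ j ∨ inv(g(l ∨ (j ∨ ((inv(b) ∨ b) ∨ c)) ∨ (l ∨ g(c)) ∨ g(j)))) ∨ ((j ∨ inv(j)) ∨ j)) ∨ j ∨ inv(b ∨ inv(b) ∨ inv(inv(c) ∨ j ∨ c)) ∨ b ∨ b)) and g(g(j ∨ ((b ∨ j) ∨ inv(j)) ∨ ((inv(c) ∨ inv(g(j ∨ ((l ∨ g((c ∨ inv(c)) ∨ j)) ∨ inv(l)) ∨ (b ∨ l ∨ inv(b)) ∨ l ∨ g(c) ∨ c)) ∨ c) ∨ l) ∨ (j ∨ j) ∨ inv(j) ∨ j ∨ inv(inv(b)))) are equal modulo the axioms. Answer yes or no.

Answer: yes — both canonical forms are g(g(b ∨ b ∨ inv(g(c ∨ g(c) ∨ g(j) ∨ j ∨ l ∨ l)) ∨ j ∨ j ∨ j ∨ l))

Derivation:
Left:  g(g(l ∨ ((inv(j) ∨ j ∨ inv(g(l ∨ (j ∨ ((inv(b) ∨ b) ∨ c)) ∨ (l ∨ g(c)) ∨ g(j)))) ∨ ((j ∨ inv(j)) ∨ j)) ∨ j ∨ inv(b ∨ inv(b) ∨ inv(inv(c) ∨ j ∨ c)) ∨ b ∨ b))
  Work inside:  l ∨ ((inv(j) ∨ j ∨ inv(g(l ∨ (j ∨ ((inv(b) ∨ b) ∨ c)) ∨ (l ∨ g(c)) ∨ g(j)))) ∨ ((j ∨ inv(j)) ∨ j)) ∨ j ∨ inv(b ∨ inv(b) ∨ inv(inv(c) ∨ j ∨ c)) ∨ b ∨ b
  Push inv inside:  distribute inv over ∨ and collapse double inv
  Inverses cancel:  c cancels
  Collect:  l ∨ j ∨ j ∨ j ∨ inv(g(c ∨ g(c) ∨ g(j) ∨ j ∨ l ∨ l)) ∨ b ∨ b
  Order the arguments:  b ∨ b ∨ inv(g(c ∨ g(c) ∨ g(j) ∨ j ∨ l ∨ l)) ∨ j ∨ j ∨ j ∨ l
  Put back:  g(g(b ∨ b ∨ inv(g(c ∨ g(c) ∨ g(j) ∨ j ∨ l ∨ l)) ∨ j ∨ j ∨ j ∨ l))
Right:  g(g(j ∨ ((b ∨ j) ∨ inv(j)) ∨ ((inv(c) ∨ inv(g(j ∨ ((l ∨ g((c ∨ inv(c)) ∨ j)) ∨ inv(l)) ∨ (b ∨ l ∨ inv(b)) ∨ l ∨ g(c) ∨ c)) ∨ c) ∨ l) ∨ (j ∨ j) ∨ inv(j) ∨ j ∨ inv(inv(b))))
  Work inside:  j ∨ ((b ∨ j) ∨ inv(j)) ∨ ((inv(c) ∨ inv(g(j ∨ ((l ∨ g((c ∨ inv(c)) ∨ j)) ∨ inv(l)) ∨ (b ∨ l ∨ inv(b)) ∨ l ∨ g(c) ∨ c)) ∨ c) ∨ l) ∨ (j ∨ j) ∨ inv(j) ∨ j ∨ inv(inv(b))
  Push inv inside:  distribute inv over ∨ and collapse double inv
  Cancel:  c cancels
  Collect terms:  j ∨ j ∨ j ∨ b ∨ b ∨ inv(g(c ∨ g(c) ∨ g(j) ∨ j ∨ l ∨ l)) ∨ l
  Order the arguments:  b ∨ b ∨ inv(g(c ∨ g(c) ∨ g(j) ∨ j ∨ l ∨ l)) ∨ j ∨ j ∨ j ∨ l
  Rebuild:  g(g(b ∨ b ∨ inv(g(c ∨ g(c) ∨ g(j) ∨ j ∨ l ∨ l)) ∨ j ∨ j ∨ j ∨ l))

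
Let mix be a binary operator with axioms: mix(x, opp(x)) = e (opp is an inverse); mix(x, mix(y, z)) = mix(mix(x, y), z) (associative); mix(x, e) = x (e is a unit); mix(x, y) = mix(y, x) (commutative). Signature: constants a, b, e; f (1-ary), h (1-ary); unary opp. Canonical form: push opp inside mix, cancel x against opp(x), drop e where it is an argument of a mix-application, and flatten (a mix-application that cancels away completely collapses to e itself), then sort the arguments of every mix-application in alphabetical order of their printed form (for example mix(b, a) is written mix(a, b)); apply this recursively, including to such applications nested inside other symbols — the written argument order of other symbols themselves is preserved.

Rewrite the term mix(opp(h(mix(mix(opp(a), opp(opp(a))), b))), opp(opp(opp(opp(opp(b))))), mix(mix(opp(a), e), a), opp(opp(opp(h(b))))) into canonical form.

Answer: mix(opp(b), opp(h(b)), opp(h(b)))

Derivation:
Push opp inside:  distribute opp over mix and collapse double opp
Inverses cancel:  a cancels
Collect terms:  mix(opp(h(b)), opp(h(b)), opp(b))
Sort arguments:  mix(opp(b), opp(h(b)), opp(h(b)))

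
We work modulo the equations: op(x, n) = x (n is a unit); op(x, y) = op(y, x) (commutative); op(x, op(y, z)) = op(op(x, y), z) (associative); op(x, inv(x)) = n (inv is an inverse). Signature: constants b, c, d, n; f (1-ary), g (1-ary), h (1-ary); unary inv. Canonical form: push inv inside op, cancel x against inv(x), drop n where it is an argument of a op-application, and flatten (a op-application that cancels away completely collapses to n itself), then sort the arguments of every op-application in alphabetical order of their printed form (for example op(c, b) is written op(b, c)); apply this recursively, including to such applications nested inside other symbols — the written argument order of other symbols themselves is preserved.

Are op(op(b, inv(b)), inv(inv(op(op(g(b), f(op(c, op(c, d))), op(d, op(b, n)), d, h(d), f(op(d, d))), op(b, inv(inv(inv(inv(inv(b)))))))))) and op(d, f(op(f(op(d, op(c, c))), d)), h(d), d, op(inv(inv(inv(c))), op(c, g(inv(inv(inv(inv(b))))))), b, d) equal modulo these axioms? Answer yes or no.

Answer: no — op(b, d, d, f(op(c, c, d)), f(op(d, d)), g(b), h(d)) vs op(b, d, d, d, f(op(d, f(op(c, c, d)))), g(b), h(d))

Derivation:
Left:  op(op(b, inv(b)), inv(inv(op(op(g(b), f(op(c, op(c, d))), op(d, op(b, n)), d, h(d), f(op(d, d))), op(b, inv(inv(inv(inv(inv(b))))))))))
  Push inv inside:  distribute inv over op and collapse double inv
  Collect terms:  op(b, g(b), f(op(c, c, d)), d, d, h(d), f(op(d, d)))
  Sort:  op(b, d, d, f(op(c, c, d)), f(op(d, d)), g(b), h(d))
Right:  op(d, f(op(f(op(d, op(c, c))), d)), h(d), d, op(inv(inv(inv(c))), op(c, g(inv(inv(inv(inv(b))))))), b, d)
  Push inv inside:  distribute inv over op and collapse double inv
  Inverses cancel:  c cancels
  Collect terms:  op(d, d, d, f(op(d, f(op(c, c, d)))), h(d), g(b), b)
  Sort:  op(b, d, d, d, f(op(d, f(op(c, c, d)))), g(b), h(d))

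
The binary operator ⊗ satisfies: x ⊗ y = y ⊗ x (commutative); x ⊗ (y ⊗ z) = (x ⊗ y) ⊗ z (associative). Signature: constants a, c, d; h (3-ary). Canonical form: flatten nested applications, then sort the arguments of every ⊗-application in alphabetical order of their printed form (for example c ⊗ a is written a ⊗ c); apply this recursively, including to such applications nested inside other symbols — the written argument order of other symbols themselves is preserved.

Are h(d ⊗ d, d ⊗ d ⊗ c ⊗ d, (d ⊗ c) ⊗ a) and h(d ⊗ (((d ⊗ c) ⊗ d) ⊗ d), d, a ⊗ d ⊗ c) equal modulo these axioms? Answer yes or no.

Answer: no — h(d ⊗ d, c ⊗ d ⊗ d ⊗ d, a ⊗ c ⊗ d) vs h(c ⊗ d ⊗ d ⊗ d ⊗ d, d, a ⊗ c ⊗ d)

Derivation:
Left:  h(d ⊗ d, d ⊗ d ⊗ c ⊗ d, (d ⊗ c) ⊗ a)
  Work inside:  (d ⊗ c) ⊗ a
  Merge nested applications:  d ⊗ c ⊗ a
  Order the arguments:  a ⊗ c ⊗ d
  Rebuild:  h(d ⊗ d, c ⊗ d ⊗ d ⊗ d, a ⊗ c ⊗ d)
Right:  h(d ⊗ (((d ⊗ c) ⊗ d) ⊗ d), d, a ⊗ d ⊗ c)
  Descend into:  d ⊗ (((d ⊗ c) ⊗ d) ⊗ d)
  Flatten:  d ⊗ d ⊗ c ⊗ d ⊗ d
  Sort:  c ⊗ d ⊗ d ⊗ d ⊗ d
  Rebuild:  h(c ⊗ d ⊗ d ⊗ d ⊗ d, d, a ⊗ c ⊗ d)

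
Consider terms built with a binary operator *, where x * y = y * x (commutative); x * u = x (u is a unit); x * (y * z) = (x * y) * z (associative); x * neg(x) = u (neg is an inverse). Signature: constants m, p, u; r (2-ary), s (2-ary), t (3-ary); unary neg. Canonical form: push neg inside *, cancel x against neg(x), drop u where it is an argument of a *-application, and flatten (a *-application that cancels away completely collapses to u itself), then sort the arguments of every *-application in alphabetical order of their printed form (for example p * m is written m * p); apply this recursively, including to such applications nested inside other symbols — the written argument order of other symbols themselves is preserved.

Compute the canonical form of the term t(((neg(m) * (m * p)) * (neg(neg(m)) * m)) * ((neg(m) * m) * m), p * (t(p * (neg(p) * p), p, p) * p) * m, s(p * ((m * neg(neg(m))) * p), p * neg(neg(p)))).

Answer: t(m * m * m * p, m * p * p * t(p, p, p), s(m * m * p * p, p * p))

Derivation:
Work inside:  ((neg(m) * (m * p)) * (neg(neg(m)) * m)) * ((neg(m) * m) * m)
Push neg inside:  distribute neg over * and collapse double neg
Collect terms:  m * m * m * p
Reassemble:  t(m * m * m * p, m * p * p * t(p, p, p), s(m * m * p * p, p * p))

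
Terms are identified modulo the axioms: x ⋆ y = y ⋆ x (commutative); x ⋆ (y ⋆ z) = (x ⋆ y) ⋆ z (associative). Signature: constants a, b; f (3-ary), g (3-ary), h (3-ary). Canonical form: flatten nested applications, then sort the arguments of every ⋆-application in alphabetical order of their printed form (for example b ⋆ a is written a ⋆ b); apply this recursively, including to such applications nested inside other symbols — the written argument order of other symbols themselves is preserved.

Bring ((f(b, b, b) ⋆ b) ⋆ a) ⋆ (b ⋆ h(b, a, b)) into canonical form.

Answer: a ⋆ b ⋆ b ⋆ f(b, b, b) ⋆ h(b, a, b)

Derivation:
Merge nested applications:  f(b, b, b) ⋆ b ⋆ a ⋆ b ⋆ h(b, a, b)
Sort arguments:  a ⋆ b ⋆ b ⋆ f(b, b, b) ⋆ h(b, a, b)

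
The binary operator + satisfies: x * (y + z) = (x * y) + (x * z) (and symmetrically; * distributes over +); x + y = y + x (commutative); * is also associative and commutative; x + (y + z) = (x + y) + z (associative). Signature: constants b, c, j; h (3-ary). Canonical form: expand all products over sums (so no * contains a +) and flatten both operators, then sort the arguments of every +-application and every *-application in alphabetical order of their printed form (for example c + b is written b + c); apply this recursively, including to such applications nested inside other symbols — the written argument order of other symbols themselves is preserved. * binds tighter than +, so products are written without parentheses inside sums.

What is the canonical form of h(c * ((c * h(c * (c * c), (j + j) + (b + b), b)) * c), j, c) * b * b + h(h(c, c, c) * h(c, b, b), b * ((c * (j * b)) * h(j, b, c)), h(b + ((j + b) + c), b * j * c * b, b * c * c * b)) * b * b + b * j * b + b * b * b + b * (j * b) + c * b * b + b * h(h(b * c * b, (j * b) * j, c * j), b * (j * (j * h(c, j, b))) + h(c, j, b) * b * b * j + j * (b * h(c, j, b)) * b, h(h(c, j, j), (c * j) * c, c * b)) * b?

Answer: b * b * b + b * b * c + b * b * h(c * c * c * h(c * c * c, b + b + j + j, b), j, c) + b * b * h(h(b * b * c, b * j * j, c * j), b * b * h(c, j, b) * j + b * b * h(c, j, b) * j + b * h(c, j, b) * j * j, h(h(c, j, j), c * c * j, b * c)) + b * b * h(h(c, b, b) * h(c, c, c), b * b * c * h(j, b, c) * j, h(b + b + c + j, b * b * c * j, b * b * c * c)) + b * b * j + b * b * j

Derivation:
Un-nest:  b * b * h(c * c * c * h(c * c * c, b + b + j + j, b), j, c) + b * b * h(h(c, b, b) * h(c, c, c), b * b * c * h(j, b, c) * j, h(b + b + c + j, b * b * c * j, b * b * c * c)) + b * b * j + b * b * b + b * b * j + b * b * c + b * b * h(h(b * b * c, b * j * j, c * j), b * b * h(c, j, b) * j + b * b * h(c, j, b) * j + b * h(c, j, b) * j * j, h(h(c, j, j), c * c * j, b * c))
Order the arguments:  b * b * b + b * b * c + b * b * h(c * c * c * h(c * c * c, b + b + j + j, b), j, c) + b * b * h(h(b * b * c, b * j * j, c * j), b * b * h(c, j, b) * j + b * b * h(c, j, b) * j + b * h(c, j, b) * j * j, h(h(c, j, j), c * c * j, b * c)) + b * b * h(h(c, b, b) * h(c, c, c), b * b * c * h(j, b, c) * j, h(b + b + c + j, b * b * c * j, b * b * c * c)) + b * b * j + b * b * j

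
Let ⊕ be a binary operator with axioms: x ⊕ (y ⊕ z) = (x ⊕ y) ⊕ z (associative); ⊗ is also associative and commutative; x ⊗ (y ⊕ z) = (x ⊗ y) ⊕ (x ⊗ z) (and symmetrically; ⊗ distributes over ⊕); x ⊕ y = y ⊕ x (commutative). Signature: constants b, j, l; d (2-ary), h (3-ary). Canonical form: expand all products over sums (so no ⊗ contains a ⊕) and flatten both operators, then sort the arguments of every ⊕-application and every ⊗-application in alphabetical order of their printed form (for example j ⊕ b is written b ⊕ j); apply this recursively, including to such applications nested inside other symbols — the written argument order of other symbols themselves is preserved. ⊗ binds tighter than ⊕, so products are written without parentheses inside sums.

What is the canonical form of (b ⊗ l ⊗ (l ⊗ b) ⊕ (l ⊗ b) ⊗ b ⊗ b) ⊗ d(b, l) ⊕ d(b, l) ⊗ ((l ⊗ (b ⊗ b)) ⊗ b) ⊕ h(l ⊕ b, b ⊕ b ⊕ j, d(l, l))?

Answer: b ⊗ b ⊗ b ⊗ d(b, l) ⊗ l ⊕ b ⊗ b ⊗ b ⊗ d(b, l) ⊗ l ⊕ b ⊗ b ⊗ d(b, l) ⊗ l ⊗ l ⊕ h(b ⊕ l, b ⊕ b ⊕ j, d(l, l))

Derivation:
Distribute:  b ⊗ b ⊗ d(b, l) ⊗ l ⊗ l ⊕ b ⊗ b ⊗ b ⊗ d(b, l) ⊗ l ⊕ b ⊗ b ⊗ b ⊗ d(b, l) ⊗ l ⊕ h(b ⊕ l, b ⊕ b ⊕ j, d(l, l))
Sort arguments:  b ⊗ b ⊗ b ⊗ d(b, l) ⊗ l ⊕ b ⊗ b ⊗ b ⊗ d(b, l) ⊗ l ⊕ b ⊗ b ⊗ d(b, l) ⊗ l ⊗ l ⊕ h(b ⊕ l, b ⊕ b ⊕ j, d(l, l))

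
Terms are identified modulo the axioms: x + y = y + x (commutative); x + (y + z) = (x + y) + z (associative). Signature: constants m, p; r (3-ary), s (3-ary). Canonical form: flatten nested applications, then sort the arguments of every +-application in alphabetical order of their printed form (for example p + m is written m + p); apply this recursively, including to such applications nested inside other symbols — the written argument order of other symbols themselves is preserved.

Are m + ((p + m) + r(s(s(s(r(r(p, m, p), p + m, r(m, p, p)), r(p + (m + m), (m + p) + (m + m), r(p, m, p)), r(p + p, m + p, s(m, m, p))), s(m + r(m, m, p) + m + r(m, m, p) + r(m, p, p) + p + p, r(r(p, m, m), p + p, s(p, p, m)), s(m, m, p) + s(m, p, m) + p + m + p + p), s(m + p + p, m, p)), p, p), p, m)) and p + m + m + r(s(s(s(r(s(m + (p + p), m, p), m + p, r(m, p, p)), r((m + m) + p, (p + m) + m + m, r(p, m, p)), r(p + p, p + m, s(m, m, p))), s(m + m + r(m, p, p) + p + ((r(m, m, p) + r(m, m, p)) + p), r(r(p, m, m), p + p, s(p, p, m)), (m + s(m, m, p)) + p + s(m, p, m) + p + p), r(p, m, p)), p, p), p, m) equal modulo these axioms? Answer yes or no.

Left:  m + ((p + m) + r(s(s(s(r(r(p, m, p), p + m, r(m, p, p)), r(p + (m + m), (m + p) + (m + m), r(p, m, p)), r(p + p, m + p, s(m, m, p))), s(m + r(m, m, p) + m + r(m, m, p) + r(m, p, p) + p + p, r(r(p, m, m), p + p, s(p, p, m)), s(m, m, p) + s(m, p, m) + p + m + p + p), s(m + p + p, m, p)), p, p), p, m))
  Merge nested applications:  m + p + m + r(s(s(s(r(r(p, m, p), p + m, r(m, p, p)), r(p + (m + m), (m + p) + (m + m), r(p, m, p)), r(p + p, m + p, s(m, m, p))), s(m + r(m, m, p) + m + r(m, m, p) + r(m, p, p) + p + p, r(r(p, m, m), p + p, s(p, p, m)), s(m, m, p) + s(m, p, m) + p + m + p + p), s(m + p + p, m, p)), p, p), p, m)
  Canonicalize subterm:  r(s(s(s(r(r(p, m, p), p + m, r(m, p, p)), r(p + (m + m), (m + p) + (m + m), r(p, m, p)), r(p + p, m + p, s(m, m, p))), s(m + r(m, m, p) + m + r(m, m, p) + r(m, p, p) + p + p, r(r(p, m, m), p + p, s(p, p, m)), s(m, m, p) + s(m, p, m) + p + m + p + p), s(m + p + p, m, p)), p, p), p, m)  →  r(s(s(s(r(r(p, m, p), m + p, r(m, p, p)), r(m + m + p, m + m + m + p, r(p, m, p)), r(p + p, m + p, s(m, m, p))), s(m + m + p + p + r(m, m, p) + r(m, m, p) + r(m, p, p), r(r(p, m, m), p + p, s(p, p, m)), m + p + p + p + s(m, m, p) + s(m, p, m)), s(m + p + p, m, p)), p, p), p, m)
  Sort arguments:  m + m + p + r(s(s(s(r(r(p, m, p), m + p, r(m, p, p)), r(m + m + p, m + m + m + p, r(p, m, p)), r(p + p, m + p, s(m, m, p))), s(m + m + p + p + r(m, m, p) + r(m, m, p) + r(m, p, p), r(r(p, m, m), p + p, s(p, p, m)), m + p + p + p + s(m, m, p) + s(m, p, m)), s(m + p + p, m, p)), p, p), p, m)
Right:  p + m + m + r(s(s(s(r(s(m + (p + p), m, p), m + p, r(m, p, p)), r((m + m) + p, (p + m) + m + m, r(p, m, p)), r(p + p, p + m, s(m, m, p))), s(m + m + r(m, p, p) + p + ((r(m, m, p) + r(m, m, p)) + p), r(r(p, m, m), p + p, s(p, p, m)), (m + s(m, m, p)) + p + s(m, p, m) + p + p), r(p, m, p)), p, p), p, m)
  Inside:  r(s(s(s(r(s(m + (p + p), m, p), m + p, r(m, p, p)), r((m + m) + p, (p + m) + m + m, r(p, m, p)), r(p + p, p + m, s(m, m, p))), s(m + m + r(m, p, p) + p + ((r(m, m, p) + r(m, m, p)) + p), r(r(p, m, m), p + p, s(p, p, m)), (m + s(m, m, p)) + p + s(m, p, m) + p + p), r(p, m, p)), p, p), p, m)  →  r(s(s(s(r(s(m + p + p, m, p), m + p, r(m, p, p)), r(m + m + p, m + m + m + p, r(p, m, p)), r(p + p, m + p, s(m, m, p))), s(m + m + p + p + r(m, m, p) + r(m, m, p) + r(m, p, p), r(r(p, m, m), p + p, s(p, p, m)), m + p + p + p + s(m, m, p) + s(m, p, m)), r(p, m, p)), p, p), p, m)
  Sort:  m + m + p + r(s(s(s(r(s(m + p + p, m, p), m + p, r(m, p, p)), r(m + m + p, m + m + m + p, r(p, m, p)), r(p + p, m + p, s(m, m, p))), s(m + m + p + p + r(m, m, p) + r(m, m, p) + r(m, p, p), r(r(p, m, m), p + p, s(p, p, m)), m + p + p + p + s(m, m, p) + s(m, p, m)), r(p, m, p)), p, p), p, m)

Answer: no — m + m + p + r(s(s(s(r(r(p, m, p), m + p, r(m, p, p)), r(m + m + p, m + m + m + p, r(p, m, p)), r(p + p, m + p, s(m, m, p))), s(m + m + p + p + r(m, m, p) + r(m, m, p) + r(m, p, p), r(r(p, m, m), p + p, s(p, p, m)), m + p + p + p + s(m, m, p) + s(m, p, m)), s(m + p + p, m, p)), p, p), p, m) vs m + m + p + r(s(s(s(r(s(m + p + p, m, p), m + p, r(m, p, p)), r(m + m + p, m + m + m + p, r(p, m, p)), r(p + p, m + p, s(m, m, p))), s(m + m + p + p + r(m, m, p) + r(m, m, p) + r(m, p, p), r(r(p, m, m), p + p, s(p, p, m)), m + p + p + p + s(m, m, p) + s(m, p, m)), r(p, m, p)), p, p), p, m)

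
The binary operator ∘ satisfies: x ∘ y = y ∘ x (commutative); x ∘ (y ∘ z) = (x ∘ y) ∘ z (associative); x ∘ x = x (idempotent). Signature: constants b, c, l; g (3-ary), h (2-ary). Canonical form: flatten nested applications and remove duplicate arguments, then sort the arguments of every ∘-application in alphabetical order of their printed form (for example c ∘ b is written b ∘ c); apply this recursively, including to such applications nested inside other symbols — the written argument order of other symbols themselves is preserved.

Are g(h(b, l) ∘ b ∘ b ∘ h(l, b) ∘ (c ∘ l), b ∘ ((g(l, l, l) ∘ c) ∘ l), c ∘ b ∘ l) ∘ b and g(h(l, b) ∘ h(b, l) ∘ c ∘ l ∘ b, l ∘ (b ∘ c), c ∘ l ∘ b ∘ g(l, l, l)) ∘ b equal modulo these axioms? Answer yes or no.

Left:  g(h(b, l) ∘ b ∘ b ∘ h(l, b) ∘ (c ∘ l), b ∘ ((g(l, l, l) ∘ c) ∘ l), c ∘ b ∘ l) ∘ b
  Inside:  g(h(b, l) ∘ b ∘ b ∘ h(l, b) ∘ (c ∘ l), b ∘ ((g(l, l, l) ∘ c) ∘ l), c ∘ b ∘ l)  →  g(b ∘ c ∘ h(b, l) ∘ h(l, b) ∘ l, b ∘ c ∘ g(l, l, l) ∘ l, b ∘ c ∘ l)
  Order the arguments:  b ∘ g(b ∘ c ∘ h(b, l) ∘ h(l, b) ∘ l, b ∘ c ∘ g(l, l, l) ∘ l, b ∘ c ∘ l)
Right:  g(h(l, b) ∘ h(b, l) ∘ c ∘ l ∘ b, l ∘ (b ∘ c), c ∘ l ∘ b ∘ g(l, l, l)) ∘ b
  Simplify inside:  g(h(l, b) ∘ h(b, l) ∘ c ∘ l ∘ b, l ∘ (b ∘ c), c ∘ l ∘ b ∘ g(l, l, l))  →  g(b ∘ c ∘ h(b, l) ∘ h(l, b) ∘ l, b ∘ c ∘ l, b ∘ c ∘ g(l, l, l) ∘ l)
  Sort:  b ∘ g(b ∘ c ∘ h(b, l) ∘ h(l, b) ∘ l, b ∘ c ∘ l, b ∘ c ∘ g(l, l, l) ∘ l)

Answer: no — b ∘ g(b ∘ c ∘ h(b, l) ∘ h(l, b) ∘ l, b ∘ c ∘ g(l, l, l) ∘ l, b ∘ c ∘ l) vs b ∘ g(b ∘ c ∘ h(b, l) ∘ h(l, b) ∘ l, b ∘ c ∘ l, b ∘ c ∘ g(l, l, l) ∘ l)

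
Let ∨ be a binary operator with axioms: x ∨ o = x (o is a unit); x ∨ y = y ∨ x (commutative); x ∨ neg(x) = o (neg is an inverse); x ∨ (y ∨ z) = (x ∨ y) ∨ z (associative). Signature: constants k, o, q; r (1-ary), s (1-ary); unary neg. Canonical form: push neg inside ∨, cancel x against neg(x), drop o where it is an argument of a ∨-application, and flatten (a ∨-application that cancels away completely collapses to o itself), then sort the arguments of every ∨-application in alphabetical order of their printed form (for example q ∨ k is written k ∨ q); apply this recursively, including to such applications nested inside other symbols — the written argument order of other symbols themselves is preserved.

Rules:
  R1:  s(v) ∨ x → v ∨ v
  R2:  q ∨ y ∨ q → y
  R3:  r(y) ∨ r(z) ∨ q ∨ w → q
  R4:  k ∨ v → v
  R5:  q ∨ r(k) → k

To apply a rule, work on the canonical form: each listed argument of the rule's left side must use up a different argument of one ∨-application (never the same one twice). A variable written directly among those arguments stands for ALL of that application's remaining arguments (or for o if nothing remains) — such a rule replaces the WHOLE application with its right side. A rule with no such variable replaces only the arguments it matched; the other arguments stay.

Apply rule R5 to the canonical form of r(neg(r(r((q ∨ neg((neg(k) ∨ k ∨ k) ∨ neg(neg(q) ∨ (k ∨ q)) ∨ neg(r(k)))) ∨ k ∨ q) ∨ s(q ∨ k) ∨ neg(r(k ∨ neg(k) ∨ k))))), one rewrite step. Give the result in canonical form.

Canonical form:  r(neg(r(neg(r(k)) ∨ r(k ∨ q ∨ q ∨ r(k)) ∨ s(k ∨ q))))
Apply R5:  consuming q, r(k)
Giving:  r(neg(r(neg(r(k)) ∨ r(k ∨ k ∨ q) ∨ s(k ∨ q))))

Answer: r(neg(r(neg(r(k)) ∨ r(k ∨ k ∨ q) ∨ s(k ∨ q))))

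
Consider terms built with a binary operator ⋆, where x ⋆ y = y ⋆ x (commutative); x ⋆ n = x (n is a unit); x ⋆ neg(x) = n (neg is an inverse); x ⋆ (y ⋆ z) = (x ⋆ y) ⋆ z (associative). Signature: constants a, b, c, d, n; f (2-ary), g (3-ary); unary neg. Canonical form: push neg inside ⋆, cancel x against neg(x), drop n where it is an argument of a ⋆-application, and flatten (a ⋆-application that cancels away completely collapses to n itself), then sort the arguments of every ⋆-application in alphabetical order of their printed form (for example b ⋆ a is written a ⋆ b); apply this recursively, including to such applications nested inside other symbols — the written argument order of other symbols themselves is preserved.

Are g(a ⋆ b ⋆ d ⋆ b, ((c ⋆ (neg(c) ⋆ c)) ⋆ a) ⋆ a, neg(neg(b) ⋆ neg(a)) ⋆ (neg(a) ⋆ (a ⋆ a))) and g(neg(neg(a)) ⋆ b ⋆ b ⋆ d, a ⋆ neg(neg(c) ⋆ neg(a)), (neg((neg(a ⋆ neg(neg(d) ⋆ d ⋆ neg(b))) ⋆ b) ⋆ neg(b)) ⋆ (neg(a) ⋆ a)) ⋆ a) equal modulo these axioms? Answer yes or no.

Answer: yes — both canonical forms are g(a ⋆ b ⋆ b ⋆ d, a ⋆ a ⋆ c, a ⋆ a ⋆ b)

Derivation:
Left:  g(a ⋆ b ⋆ d ⋆ b, ((c ⋆ (neg(c) ⋆ c)) ⋆ a) ⋆ a, neg(neg(b) ⋆ neg(a)) ⋆ (neg(a) ⋆ (a ⋆ a)))
  Focus inside:  neg(neg(b) ⋆ neg(a)) ⋆ (neg(a) ⋆ (a ⋆ a))
  Push neg inside:  distribute neg over ⋆ and collapse double neg
  Collect terms:  b ⋆ a ⋆ a
  Order the arguments:  a ⋆ a ⋆ b
  Reassemble:  g(a ⋆ b ⋆ b ⋆ d, a ⋆ a ⋆ c, a ⋆ a ⋆ b)
Right:  g(neg(neg(a)) ⋆ b ⋆ b ⋆ d, a ⋆ neg(neg(c) ⋆ neg(a)), (neg((neg(a ⋆ neg(neg(d) ⋆ d ⋆ neg(b))) ⋆ b) ⋆ neg(b)) ⋆ (neg(a) ⋆ a)) ⋆ a)
  Focus inside:  (neg((neg(a ⋆ neg(neg(d) ⋆ d ⋆ neg(b))) ⋆ b) ⋆ neg(b)) ⋆ (neg(a) ⋆ a)) ⋆ a
  Push neg inside:  distribute neg over ⋆ and collapse double neg
  Cancel:  d cancels
  Collect:  a ⋆ a ⋆ b
  Put back:  g(a ⋆ b ⋆ b ⋆ d, a ⋆ a ⋆ c, a ⋆ a ⋆ b)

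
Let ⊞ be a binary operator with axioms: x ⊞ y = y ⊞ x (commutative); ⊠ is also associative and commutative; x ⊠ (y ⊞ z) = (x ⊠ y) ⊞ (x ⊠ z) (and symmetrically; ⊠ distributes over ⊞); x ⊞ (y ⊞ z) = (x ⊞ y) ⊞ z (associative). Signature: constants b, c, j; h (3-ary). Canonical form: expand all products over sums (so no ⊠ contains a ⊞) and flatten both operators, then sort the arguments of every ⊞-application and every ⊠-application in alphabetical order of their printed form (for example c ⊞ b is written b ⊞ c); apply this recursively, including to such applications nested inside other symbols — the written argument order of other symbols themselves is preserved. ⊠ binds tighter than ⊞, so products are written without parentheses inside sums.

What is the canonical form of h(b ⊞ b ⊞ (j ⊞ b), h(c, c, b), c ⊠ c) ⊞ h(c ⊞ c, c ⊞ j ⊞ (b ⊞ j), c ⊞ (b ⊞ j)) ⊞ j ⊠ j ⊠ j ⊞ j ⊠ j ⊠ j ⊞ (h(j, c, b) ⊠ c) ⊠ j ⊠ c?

Flatten:  h(b ⊞ b ⊞ b ⊞ j, h(c, c, b), c ⊠ c) ⊞ h(c ⊞ c, b ⊞ c ⊞ j ⊞ j, b ⊞ c ⊞ j) ⊞ j ⊠ j ⊠ j ⊞ j ⊠ j ⊠ j ⊞ c ⊠ c ⊠ h(j, c, b) ⊠ j
Sort arguments:  c ⊠ c ⊠ h(j, c, b) ⊠ j ⊞ h(b ⊞ b ⊞ b ⊞ j, h(c, c, b), c ⊠ c) ⊞ h(c ⊞ c, b ⊞ c ⊞ j ⊞ j, b ⊞ c ⊞ j) ⊞ j ⊠ j ⊠ j ⊞ j ⊠ j ⊠ j

Answer: c ⊠ c ⊠ h(j, c, b) ⊠ j ⊞ h(b ⊞ b ⊞ b ⊞ j, h(c, c, b), c ⊠ c) ⊞ h(c ⊞ c, b ⊞ c ⊞ j ⊞ j, b ⊞ c ⊞ j) ⊞ j ⊠ j ⊠ j ⊞ j ⊠ j ⊠ j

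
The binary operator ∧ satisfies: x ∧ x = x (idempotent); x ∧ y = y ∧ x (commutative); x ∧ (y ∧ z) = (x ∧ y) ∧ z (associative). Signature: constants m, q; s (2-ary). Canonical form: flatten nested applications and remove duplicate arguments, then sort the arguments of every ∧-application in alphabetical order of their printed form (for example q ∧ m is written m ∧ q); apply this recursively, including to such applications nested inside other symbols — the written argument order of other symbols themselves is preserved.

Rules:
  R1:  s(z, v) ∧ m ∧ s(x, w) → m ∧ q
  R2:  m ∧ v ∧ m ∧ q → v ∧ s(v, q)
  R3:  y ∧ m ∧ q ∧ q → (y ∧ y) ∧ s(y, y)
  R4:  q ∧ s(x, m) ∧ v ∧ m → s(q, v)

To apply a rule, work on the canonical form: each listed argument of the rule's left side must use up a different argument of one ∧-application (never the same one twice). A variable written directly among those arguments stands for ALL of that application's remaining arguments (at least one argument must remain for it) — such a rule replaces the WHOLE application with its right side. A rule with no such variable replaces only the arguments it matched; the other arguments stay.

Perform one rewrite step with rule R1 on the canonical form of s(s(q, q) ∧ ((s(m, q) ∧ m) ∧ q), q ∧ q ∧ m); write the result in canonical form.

Canonical form:  s(m ∧ q ∧ s(m, q) ∧ s(q, q), m ∧ q)
Match R1:  consume m, s(m, q), s(q, q);  v := q, w := q, x := q, z := m
Giving:  s(m ∧ q, m ∧ q)

Answer: s(m ∧ q, m ∧ q)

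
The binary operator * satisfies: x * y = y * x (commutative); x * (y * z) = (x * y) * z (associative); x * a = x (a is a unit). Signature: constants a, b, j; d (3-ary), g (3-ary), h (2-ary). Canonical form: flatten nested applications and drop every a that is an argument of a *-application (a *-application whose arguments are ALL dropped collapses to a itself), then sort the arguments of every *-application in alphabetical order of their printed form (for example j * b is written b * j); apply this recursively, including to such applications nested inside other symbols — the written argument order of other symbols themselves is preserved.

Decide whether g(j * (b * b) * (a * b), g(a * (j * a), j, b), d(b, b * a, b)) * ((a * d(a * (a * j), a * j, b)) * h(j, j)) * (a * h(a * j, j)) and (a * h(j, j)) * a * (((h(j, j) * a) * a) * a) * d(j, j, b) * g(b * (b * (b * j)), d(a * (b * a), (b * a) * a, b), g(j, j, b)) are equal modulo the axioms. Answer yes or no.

Left:  g(j * (b * b) * (a * b), g(a * (j * a), j, b), d(b, b * a, b)) * ((a * d(a * (a * j), a * j, b)) * h(j, j)) * (a * h(a * j, j))
  Un-nest:  g(j * (b * b) * (a * b), g(a * (j * a), j, b), d(b, b * a, b)) * a * d(a * (a * j), a * j, b) * h(j, j) * a * h(a * j, j)
  Inside:  g(j * (b * b) * (a * b), g(a * (j * a), j, b), d(b, b * a, b))  →  g(b * b * b * j, g(j, j, b), d(b, b, b))
  Inside:  d(a * (a * j), a * j, b)  →  d(j, j, b)
  Simplify inside:  h(a * j, j)  →  h(j, j)
  Units out:  drop a (×2)
  Sort arguments:  d(j, j, b) * g(b * b * b * j, g(j, j, b), d(b, b, b)) * h(j, j) * h(j, j)
Right:  (a * h(j, j)) * a * (((h(j, j) * a) * a) * a) * d(j, j, b) * g(b * (b * (b * j)), d(a * (b * a), (b * a) * a, b), g(j, j, b))
  Flatten:  a * h(j, j) * a * h(j, j) * a * a * a * d(j, j, b) * g(b * (b * (b * j)), d(a * (b * a), (b * a) * a, b), g(j, j, b))
  Simplify inside:  g(b * (b * (b * j)), d(a * (b * a), (b * a) * a, b), g(j, j, b))  →  g(b * b * b * j, d(b, b, b), g(j, j, b))
  Units out:  drop a (×5)
  Sort:  d(j, j, b) * g(b * b * b * j, d(b, b, b), g(j, j, b)) * h(j, j) * h(j, j)

Answer: no — d(j, j, b) * g(b * b * b * j, g(j, j, b), d(b, b, b)) * h(j, j) * h(j, j) vs d(j, j, b) * g(b * b * b * j, d(b, b, b), g(j, j, b)) * h(j, j) * h(j, j)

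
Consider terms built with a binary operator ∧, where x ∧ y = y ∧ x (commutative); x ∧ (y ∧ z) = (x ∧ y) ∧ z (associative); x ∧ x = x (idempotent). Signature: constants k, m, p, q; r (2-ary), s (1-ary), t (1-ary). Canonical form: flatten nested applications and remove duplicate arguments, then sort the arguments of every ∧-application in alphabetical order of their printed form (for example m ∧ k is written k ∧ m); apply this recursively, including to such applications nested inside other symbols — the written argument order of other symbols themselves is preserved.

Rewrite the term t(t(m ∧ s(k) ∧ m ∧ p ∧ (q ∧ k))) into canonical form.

Descend into:  m ∧ s(k) ∧ m ∧ p ∧ (q ∧ k)
Un-nest:  m ∧ s(k) ∧ m ∧ p ∧ q ∧ k
Deduplicate:  drop duplicate m
Sort:  k ∧ m ∧ p ∧ q ∧ s(k)
Rebuild:  t(t(k ∧ m ∧ p ∧ q ∧ s(k)))

Answer: t(t(k ∧ m ∧ p ∧ q ∧ s(k)))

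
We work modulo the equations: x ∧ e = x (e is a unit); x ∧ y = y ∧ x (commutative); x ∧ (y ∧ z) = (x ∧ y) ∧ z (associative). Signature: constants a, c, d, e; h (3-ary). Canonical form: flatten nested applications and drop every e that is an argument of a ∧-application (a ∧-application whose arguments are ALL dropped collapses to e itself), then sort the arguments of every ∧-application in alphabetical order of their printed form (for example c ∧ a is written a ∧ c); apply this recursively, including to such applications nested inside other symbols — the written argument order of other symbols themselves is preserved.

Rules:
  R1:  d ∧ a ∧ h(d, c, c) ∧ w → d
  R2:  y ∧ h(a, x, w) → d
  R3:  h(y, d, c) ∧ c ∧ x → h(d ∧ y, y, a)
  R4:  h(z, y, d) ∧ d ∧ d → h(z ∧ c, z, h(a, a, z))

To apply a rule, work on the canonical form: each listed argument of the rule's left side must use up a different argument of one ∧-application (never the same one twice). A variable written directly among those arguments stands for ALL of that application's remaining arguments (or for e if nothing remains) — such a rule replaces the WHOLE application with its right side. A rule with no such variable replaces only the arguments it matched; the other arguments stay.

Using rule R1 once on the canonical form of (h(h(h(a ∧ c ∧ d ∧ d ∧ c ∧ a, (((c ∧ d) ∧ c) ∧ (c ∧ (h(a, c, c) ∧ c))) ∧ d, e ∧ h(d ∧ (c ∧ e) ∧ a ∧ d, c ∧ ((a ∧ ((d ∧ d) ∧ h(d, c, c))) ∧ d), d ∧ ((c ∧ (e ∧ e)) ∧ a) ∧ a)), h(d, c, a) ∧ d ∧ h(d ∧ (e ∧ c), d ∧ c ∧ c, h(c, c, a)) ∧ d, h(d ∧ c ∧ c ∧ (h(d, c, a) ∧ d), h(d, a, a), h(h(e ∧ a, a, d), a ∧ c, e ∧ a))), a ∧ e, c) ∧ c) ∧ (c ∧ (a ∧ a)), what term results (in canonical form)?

Canonical form:  a ∧ a ∧ c ∧ c ∧ h(h(h(a ∧ a ∧ c ∧ c ∧ d ∧ d, c ∧ c ∧ c ∧ c ∧ d ∧ d ∧ h(a, c, c), h(a ∧ c ∧ d ∧ d, a ∧ c ∧ d ∧ d ∧ d ∧ h(d, c, c), a ∧ a ∧ c ∧ d)), d ∧ d ∧ h(c ∧ d, c ∧ c ∧ d, h(c, c, a)) ∧ h(d, c, a), h(c ∧ c ∧ d ∧ d ∧ h(d, c, a), h(d, a, a), h(h(a, a, d), a ∧ c, a))), a, c)
Match R1:  consume a, d, h(d, c, c);  w := c ∧ d ∧ d
Every leftover argument binds to the variable; the entire application is replaced.
Result:  a ∧ a ∧ c ∧ c ∧ h(h(h(a ∧ a ∧ c ∧ c ∧ d ∧ d, c ∧ c ∧ c ∧ c ∧ d ∧ d ∧ h(a, c, c), h(a ∧ c ∧ d ∧ d, d, a ∧ a ∧ c ∧ d)), d ∧ d ∧ h(c ∧ d, c ∧ c ∧ d, h(c, c, a)) ∧ h(d, c, a), h(c ∧ c ∧ d ∧ d ∧ h(d, c, a), h(d, a, a), h(h(a, a, d), a ∧ c, a))), a, c)

Answer: a ∧ a ∧ c ∧ c ∧ h(h(h(a ∧ a ∧ c ∧ c ∧ d ∧ d, c ∧ c ∧ c ∧ c ∧ d ∧ d ∧ h(a, c, c), h(a ∧ c ∧ d ∧ d, d, a ∧ a ∧ c ∧ d)), d ∧ d ∧ h(c ∧ d, c ∧ c ∧ d, h(c, c, a)) ∧ h(d, c, a), h(c ∧ c ∧ d ∧ d ∧ h(d, c, a), h(d, a, a), h(h(a, a, d), a ∧ c, a))), a, c)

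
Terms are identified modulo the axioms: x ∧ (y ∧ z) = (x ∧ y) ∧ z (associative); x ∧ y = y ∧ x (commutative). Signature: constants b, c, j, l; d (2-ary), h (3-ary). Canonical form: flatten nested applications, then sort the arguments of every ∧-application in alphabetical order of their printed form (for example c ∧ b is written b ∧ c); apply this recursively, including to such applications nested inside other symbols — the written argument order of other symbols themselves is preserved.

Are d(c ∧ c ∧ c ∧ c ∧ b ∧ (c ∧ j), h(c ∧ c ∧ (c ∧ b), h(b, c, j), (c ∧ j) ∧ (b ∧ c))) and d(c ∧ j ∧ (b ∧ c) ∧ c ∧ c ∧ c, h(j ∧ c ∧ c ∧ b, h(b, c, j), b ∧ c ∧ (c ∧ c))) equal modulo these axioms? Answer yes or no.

Left:  d(c ∧ c ∧ c ∧ c ∧ b ∧ (c ∧ j), h(c ∧ c ∧ (c ∧ b), h(b, c, j), (c ∧ j) ∧ (b ∧ c)))
  Descend into:  c ∧ c ∧ c ∧ c ∧ b ∧ (c ∧ j)
  Merge nested applications:  c ∧ c ∧ c ∧ c ∧ b ∧ c ∧ j
  Order the arguments:  b ∧ c ∧ c ∧ c ∧ c ∧ c ∧ j
  Reassemble:  d(b ∧ c ∧ c ∧ c ∧ c ∧ c ∧ j, h(b ∧ c ∧ c ∧ c, h(b, c, j), b ∧ c ∧ c ∧ j))
Right:  d(c ∧ j ∧ (b ∧ c) ∧ c ∧ c ∧ c, h(j ∧ c ∧ c ∧ b, h(b, c, j), b ∧ c ∧ (c ∧ c)))
  Descend into:  c ∧ j ∧ (b ∧ c) ∧ c ∧ c ∧ c
  Merge nested applications:  c ∧ j ∧ b ∧ c ∧ c ∧ c ∧ c
  Order the arguments:  b ∧ c ∧ c ∧ c ∧ c ∧ c ∧ j
  Rebuild:  d(b ∧ c ∧ c ∧ c ∧ c ∧ c ∧ j, h(b ∧ c ∧ c ∧ j, h(b, c, j), b ∧ c ∧ c ∧ c))

Answer: no — d(b ∧ c ∧ c ∧ c ∧ c ∧ c ∧ j, h(b ∧ c ∧ c ∧ c, h(b, c, j), b ∧ c ∧ c ∧ j)) vs d(b ∧ c ∧ c ∧ c ∧ c ∧ c ∧ j, h(b ∧ c ∧ c ∧ j, h(b, c, j), b ∧ c ∧ c ∧ c))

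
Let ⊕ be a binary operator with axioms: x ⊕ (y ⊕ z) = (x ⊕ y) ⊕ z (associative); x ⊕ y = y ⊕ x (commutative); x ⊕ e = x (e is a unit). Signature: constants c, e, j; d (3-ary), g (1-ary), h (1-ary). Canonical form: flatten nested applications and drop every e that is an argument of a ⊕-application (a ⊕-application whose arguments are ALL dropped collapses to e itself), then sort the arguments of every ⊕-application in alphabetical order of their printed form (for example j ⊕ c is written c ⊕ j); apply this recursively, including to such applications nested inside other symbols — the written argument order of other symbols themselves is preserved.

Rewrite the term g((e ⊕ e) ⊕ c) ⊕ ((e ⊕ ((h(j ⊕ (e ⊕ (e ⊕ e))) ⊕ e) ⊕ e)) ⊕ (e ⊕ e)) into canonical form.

Answer: g(c) ⊕ h(j)

Derivation:
Un-nest:  g((e ⊕ e) ⊕ c) ⊕ e ⊕ h(j ⊕ (e ⊕ (e ⊕ e))) ⊕ e ⊕ e ⊕ e ⊕ e
Canonicalize subterm:  g((e ⊕ e) ⊕ c)  →  g(c)
Inside:  h(j ⊕ (e ⊕ (e ⊕ e)))  →  h(j)
Drop the unit:  drop e (×5)
Sort arguments:  g(c) ⊕ h(j)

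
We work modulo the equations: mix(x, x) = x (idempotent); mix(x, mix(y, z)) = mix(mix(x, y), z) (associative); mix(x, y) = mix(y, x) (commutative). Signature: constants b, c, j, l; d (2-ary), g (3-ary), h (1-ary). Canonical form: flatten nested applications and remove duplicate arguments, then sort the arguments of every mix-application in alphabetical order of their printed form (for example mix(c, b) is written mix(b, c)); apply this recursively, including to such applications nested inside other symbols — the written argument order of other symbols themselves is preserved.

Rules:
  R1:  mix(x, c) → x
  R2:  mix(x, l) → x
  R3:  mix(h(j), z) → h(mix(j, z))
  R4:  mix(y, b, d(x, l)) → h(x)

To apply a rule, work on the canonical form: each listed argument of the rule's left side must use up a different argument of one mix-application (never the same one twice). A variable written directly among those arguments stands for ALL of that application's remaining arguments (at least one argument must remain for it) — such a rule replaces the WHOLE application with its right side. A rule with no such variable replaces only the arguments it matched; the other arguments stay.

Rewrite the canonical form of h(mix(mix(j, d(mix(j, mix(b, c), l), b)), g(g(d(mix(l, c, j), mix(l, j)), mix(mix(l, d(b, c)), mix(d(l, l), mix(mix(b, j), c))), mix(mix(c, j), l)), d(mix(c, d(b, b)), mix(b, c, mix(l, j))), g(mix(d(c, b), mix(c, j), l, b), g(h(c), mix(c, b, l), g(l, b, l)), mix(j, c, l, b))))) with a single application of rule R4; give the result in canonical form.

Canonical form:  h(mix(d(mix(b, c, j, l), b), g(g(d(mix(c, j, l), mix(j, l)), mix(b, c, d(b, c), d(l, l), j, l), mix(c, j, l)), d(mix(c, d(b, b)), mix(b, c, j, l)), g(mix(b, c, d(c, b), j, l), g(h(c), mix(b, c, l), g(l, b, l)), mix(b, c, j, l))), j))
Apply R4:  consuming b, d(l, l);  x := l, y := mix(c, d(b, c), j, l)
The extension variable absorbs all remaining arguments, so the whole application is rewritten.
New term:  h(mix(d(mix(b, c, j, l), b), g(g(d(mix(c, j, l), mix(j, l)), h(l), mix(c, j, l)), d(mix(c, d(b, b)), mix(b, c, j, l)), g(mix(b, c, d(c, b), j, l), g(h(c), mix(b, c, l), g(l, b, l)), mix(b, c, j, l))), j))

Answer: h(mix(d(mix(b, c, j, l), b), g(g(d(mix(c, j, l), mix(j, l)), h(l), mix(c, j, l)), d(mix(c, d(b, b)), mix(b, c, j, l)), g(mix(b, c, d(c, b), j, l), g(h(c), mix(b, c, l), g(l, b, l)), mix(b, c, j, l))), j))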